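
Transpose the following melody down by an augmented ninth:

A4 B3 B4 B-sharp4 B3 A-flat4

Gb3 Ab2 Ab3 A3 Ab2 Gbb3

An augmented ninth down from A4 gives Gb3.
B3: a ninth down reaches A, and 15 semitones makes it Ab2.
B4 down an augmented ninth is Ab3.
B#4 down an augmented ninth is A3.
B3 down an augmented ninth is Ab2.
Ab4: a ninth down reaches G, and 15 semitones makes it Gbb3.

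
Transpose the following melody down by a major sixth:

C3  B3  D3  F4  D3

Eb2 D3 F2 Ab3 F2

C3 → Eb2
B3 → D3
D3 → F2
F4 → Ab3
D3 → F2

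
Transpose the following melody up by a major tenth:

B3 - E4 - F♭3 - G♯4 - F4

D#5 G#5 Ab4 B#5 A5

B3 becomes D#5
E4 becomes G#5
Fb3 becomes Ab4
G#4 becomes B#5
F4 becomes A5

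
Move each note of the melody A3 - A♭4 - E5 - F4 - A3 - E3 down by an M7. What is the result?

Bb2 Bbb3 F4 Gb3 Bb2 F2

A3 down a major seventh is Bb2.
A major seventh down from Ab4 gives Bbb3.
E5: a seventh down reaches F, and 11 semitones makes it F4.
F4 down a major seventh is Gb3.
A3: a seventh down reaches B, and 11 semitones makes it Bb2.
E3 down a major seventh is F2.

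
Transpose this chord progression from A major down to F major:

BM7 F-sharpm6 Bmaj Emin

GM7 Dm6 Gmaj Cmin

A major down to F major is a major third; each chord root moves by that interval while the quality stays the same.
BM7: root B down a major third → G, giving GM7.
F-sharpm6: root F-sharp down a major third → D, giving Dm6.
Bmaj: root B down a major third → G, giving Gmaj.
Emin: root E down a major third → C, giving Cmin.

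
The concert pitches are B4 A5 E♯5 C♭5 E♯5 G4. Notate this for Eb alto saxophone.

G#5 F#6 C##6 Ab5 C##6 E5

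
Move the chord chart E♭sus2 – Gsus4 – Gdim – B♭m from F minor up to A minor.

Gsus2 Bsus4 Bdim Dm

F minor up to A minor is a major third; each chord root moves by that interval while the quality stays the same.
E♭sus2: root E♭ up a major third → G, giving Gsus2.
Gsus4: root G up a major third → B, giving Bsus4.
Gdim: root G up a major third → B, giving Bdim.
B♭m: root B♭ up a major third → D, giving Dm.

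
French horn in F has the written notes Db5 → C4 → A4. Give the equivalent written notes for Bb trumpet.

Ab4 G3 E4

First find concert pitch: the French horn in F sounds a perfect fifth below written, so Db5 C4 A4 sounds Gb4 F3 D4.
Then write for Bb trumpet: it sounds a major second below written, so the part must be a major second above concert.
Gb4 → Ab4
F3 → G3
D4 → E4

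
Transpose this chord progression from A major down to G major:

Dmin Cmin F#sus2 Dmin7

A major down to G major is a major second; each chord root moves by that interval while the quality stays the same.
Dmin: root D down a major second → C, giving Cmin.
Cmin: root C down a major second → Bb, giving Bbmin.
F#sus2: root F# down a major second → E, giving Esus2.
Dmin7: root D down a major second → C, giving Cmin7.

Cmin Bbmin Esus2 Cmin7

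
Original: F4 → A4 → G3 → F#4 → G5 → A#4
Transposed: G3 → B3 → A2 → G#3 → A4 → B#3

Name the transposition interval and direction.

down a minor seventh

From F4 to G3 is 7 letter names — a seventh of some quality.
G3 to F4 is 10 semitones, which makes it a minor seventh; the second version is lower, so the direction is down.
Checking another pair — A#4 → B#3 — gives the same interval.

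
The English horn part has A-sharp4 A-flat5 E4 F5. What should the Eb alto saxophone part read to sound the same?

B#4 Bb5 F#4 G5

First find concert pitch: the English horn sounds a perfect fifth below written, so A-sharp4 A-flat5 E4 F5 sounds D#4 Db5 A3 Bb4.
Then write for Eb alto saxophone: it sounds a major sixth below written, so the part must be a major sixth above concert.
D#4 → B#4
Db5 → Bb5
A3 → F#4
Bb4 → G5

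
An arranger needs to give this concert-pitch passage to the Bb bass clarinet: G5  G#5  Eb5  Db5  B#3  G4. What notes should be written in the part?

Written C4 sounds as Bb2 on the Bb bass clarinet, so concert pitches are written a major ninth up.
G5 gives A6
G#5 gives A#6
Eb5 gives F6
Db5 gives Eb6
B#3 gives C##5
G4 gives A5

A6 A#6 F6 Eb6 C##5 A5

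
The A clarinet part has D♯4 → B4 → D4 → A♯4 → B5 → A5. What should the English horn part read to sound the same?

First find concert pitch: the A clarinet sounds a minor third below written, so D♯4 B4 D4 A♯4 B5 A5 sounds B#3 G#4 B3 F##4 G#5 F#5.
Then write for English horn: it sounds a perfect fifth below written, so the part must be a perfect fifth above concert.
B#3 → F##4
G#4 → D#5
B3 → F#4
F##4 → C##5
G#5 → D#6
F#5 → C#6

F##4 D#5 F#4 C##5 D#6 C#6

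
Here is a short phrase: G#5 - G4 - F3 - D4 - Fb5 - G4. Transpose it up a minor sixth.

E6 Eb5 Db4 Bb4 Dbb6 Eb5

G#5: a sixth up reaches E, and 8 semitones makes it E6.
G4 up a minor sixth is Eb5.
F3 up a minor sixth is Db4.
A minor sixth up from D4 gives Bb4.
A minor sixth up from Fb5 gives Dbb6.
G4: a sixth up reaches E, and 8 semitones makes it Eb5.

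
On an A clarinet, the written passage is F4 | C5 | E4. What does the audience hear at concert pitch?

D4 A4 C#4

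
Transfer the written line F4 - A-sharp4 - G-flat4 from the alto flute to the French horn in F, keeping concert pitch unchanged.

G4 B#4 Ab4

First find concert pitch: the alto flute sounds a perfect fourth below written, so F4 A-sharp4 G-flat4 sounds C4 E#4 Db4.
Then write for French horn in F: it sounds a perfect fifth below written, so the part must be a perfect fifth above concert.
C4 → G4
E#4 → B#4
Db4 → Ab4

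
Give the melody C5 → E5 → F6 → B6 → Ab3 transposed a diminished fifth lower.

C5 down a diminished fifth is F#4.
E5 down a diminished fifth is A#4.
A diminished fifth down from F6 gives B5.
B6: a fifth down reaches E, and 6 semitones makes it E#6.
Ab3: a fifth down reaches D, and 6 semitones makes it D3.

F#4 A#4 B5 E#6 D3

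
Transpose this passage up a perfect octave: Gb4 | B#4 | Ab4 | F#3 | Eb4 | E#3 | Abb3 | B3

Gb5 B#5 Ab5 F#4 Eb5 E#4 Abb4 B4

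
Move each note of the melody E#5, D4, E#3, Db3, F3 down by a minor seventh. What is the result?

A minor seventh down from E#5 gives F##4.
A minor seventh down from D4 gives E3.
E#3 down a minor seventh is F##2.
A minor seventh down from Db3 gives Eb2.
F3: a seventh down reaches G, and 10 semitones makes it G2.

F##4 E3 F##2 Eb2 G2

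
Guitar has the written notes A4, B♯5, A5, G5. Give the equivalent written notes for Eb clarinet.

First find concert pitch: the guitar sounds a perfect octave below written, so A4 B♯5 A5 G5 sounds A3 B#4 A4 G4.
Then write for Eb clarinet: it sounds a minor third above written, so the part must be a minor third below concert.
A3 → F#3
B#4 → G##4
A4 → F#4
G4 → E4

F#3 G##4 F#4 E4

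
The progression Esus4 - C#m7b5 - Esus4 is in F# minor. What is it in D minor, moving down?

Csus4 Am7b5 Csus4

F# minor down to D minor is a major third; each chord root moves by that interval while the quality stays the same.
Esus4: root E down a major third → C, giving Csus4.
C#m7b5: root C# down a major third → A, giving Am7b5.
Esus4: root E down a major third → C, giving Csus4.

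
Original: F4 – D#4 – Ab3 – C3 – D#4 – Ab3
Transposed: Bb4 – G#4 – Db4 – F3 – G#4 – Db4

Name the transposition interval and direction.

Take the first pair: F4 → Bb4. F to B spans 4 letter names, so the interval is some kind of fourth.
F4 to Bb4 is 5 semitones, which makes it a perfect fourth; the second version is higher, so the direction is up.
Checking another pair — Ab3 → Db4 — gives the same interval.

up a perfect fourth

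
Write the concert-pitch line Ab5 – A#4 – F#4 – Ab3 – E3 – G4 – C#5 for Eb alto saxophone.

F6 F##5 D#5 F4 C#4 E5 A#5

Written C4 sounds as Eb3 on the Eb alto saxophone, so concert pitches are written a major sixth up.
Ab5 → F6
A#4 → F##5
F#4 → D#5
Ab3 → F4
E3 → C#4
G4 → E5
C#5 → A#5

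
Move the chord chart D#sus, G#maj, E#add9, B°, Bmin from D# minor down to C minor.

D# minor down to C minor is an augmented second; each chord root moves by that interval while the quality stays the same.
D#sus: root D# down an augmented second → C, giving Csus.
G#maj: root G# down an augmented second → F, giving Fmaj.
E#add9: root E# down an augmented second → D, giving Dadd9.
B°: root B down an augmented second → Ab, giving Ab°.
Bmin: root B down an augmented second → Ab, giving Abmin.

Csus Fmaj Dadd9 Ab° Abmin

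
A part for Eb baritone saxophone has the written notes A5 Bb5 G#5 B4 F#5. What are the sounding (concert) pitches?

C4 Db4 B3 D3 A3

The Eb baritone saxophone sounds a major thirteenth below written, so transpose each written note down a major thirteenth.
A5 → C4
Bb5 → Db4
G#5 → B3
B4 → D3
F#5 → A3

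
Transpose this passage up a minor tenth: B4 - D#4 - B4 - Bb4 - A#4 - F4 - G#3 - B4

D6 F#5 D6 Db6 C#6 Ab5 B4 D6

B4: a tenth up reaches D, and 15 semitones makes it D6.
D#4: a tenth up reaches F, and 15 semitones makes it F#5.
A minor tenth up from B4 gives D6.
A minor tenth up from Bb4 gives Db6.
A#4 up a minor tenth is C#6.
F4 up a minor tenth is Ab5.
G#3 up a minor tenth is B4.
A minor tenth up from B4 gives D6.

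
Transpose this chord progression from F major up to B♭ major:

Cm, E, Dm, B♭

F major up to B♭ major is a perfect fourth; each chord root moves by that interval while the quality stays the same.
Cm: root C up a perfect fourth → F, giving Fm.
E: root E up a perfect fourth → A, giving A.
Dm: root D up a perfect fourth → G, giving Gm.
B♭: root B♭ up a perfect fourth → Eb, giving Eb.

Fm A Gm Eb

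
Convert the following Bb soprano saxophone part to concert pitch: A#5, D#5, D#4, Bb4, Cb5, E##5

Written C4 on the Bb soprano saxophone sounds as Bb3, a major second lower; apply that shift to every note.
A#5 to G#5
D#5 to C#5
D#4 to C#4
Bb4 to Ab4
Cb5 to Bbb4
E##5 to D##5

G#5 C#5 C#4 Ab4 Bbb4 D##5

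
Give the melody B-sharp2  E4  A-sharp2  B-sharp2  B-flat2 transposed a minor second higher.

B#2 to C#3
E4 to F4
A#2 to B2
B#2 to C#3
Bb2 to Cb3

C#3 F4 B2 C#3 Cb3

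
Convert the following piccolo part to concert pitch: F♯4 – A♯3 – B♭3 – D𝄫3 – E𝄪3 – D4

F#5 A#4 Bb4 Dbb4 E##4 D5

Written C4 on the piccolo sounds as C5, a perfect octave higher; apply that shift to every note.
F#4 to F#5
A#3 to A#4
Bb3 to Bb4
Dbb3 to Dbb4
E##3 to E##4
D4 to D5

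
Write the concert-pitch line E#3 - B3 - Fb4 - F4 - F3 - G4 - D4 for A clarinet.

G#3 D4 Abb4 Ab4 Ab3 Bb4 F4

Written C4 sounds as A3 on the A clarinet, so concert pitches are written a minor third up.
E#3 -> G#3
B3 -> D4
Fb4 -> Abb4
F4 -> Ab4
F3 -> Ab3
G4 -> Bb4
D4 -> F4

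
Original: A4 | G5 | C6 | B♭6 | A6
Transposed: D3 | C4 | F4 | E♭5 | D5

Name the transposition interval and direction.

From A4 to D3 is 12 letter names — a twelfth of some quality.
D3 to A4 is 19 semitones, which makes it a perfect twelfth; the second version is lower, so the direction is down.
Checking another pair — A6 → D5 — gives the same interval.

down a perfect twelfth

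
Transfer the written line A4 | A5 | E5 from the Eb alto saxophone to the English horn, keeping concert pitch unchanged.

First find concert pitch: the Eb alto saxophone sounds a major sixth below written, so A4 A5 E5 sounds C4 C5 G4.
Then write for English horn: it sounds a perfect fifth below written, so the part must be a perfect fifth above concert.
C4 → G4
C5 → G5
G4 → D5

G4 G5 D5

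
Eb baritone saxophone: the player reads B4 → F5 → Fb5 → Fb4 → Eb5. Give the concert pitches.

The Eb baritone saxophone sounds a major thirteenth below written, so transpose each written note down a major thirteenth.
B4 to D3
F5 to Ab3
Fb5 to Abb3
Fb4 to Abb2
Eb5 to Gb3

D3 Ab3 Abb3 Abb2 Gb3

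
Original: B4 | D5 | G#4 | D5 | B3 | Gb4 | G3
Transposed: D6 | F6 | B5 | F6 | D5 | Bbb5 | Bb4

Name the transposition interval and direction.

up a minor tenth

From B4 to D6 is 10 letter names — a tenth of some quality.
B4 to D6 is 15 semitones, which makes it a minor tenth; the second version is higher, so the direction is up.
Checking another pair — G3 → Bb4 — gives the same interval.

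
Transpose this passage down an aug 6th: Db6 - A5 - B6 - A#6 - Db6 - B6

Db6 down an augmented sixth is Fbb5.
A5 down an augmented sixth is Cb5.
An augmented sixth down from B6 gives Db6.
An augmented sixth down from A#6 gives C6.
An augmented sixth down from Db6 gives Fbb5.
An augmented sixth down from B6 gives Db6.

Fbb5 Cb5 Db6 C6 Fbb5 Db6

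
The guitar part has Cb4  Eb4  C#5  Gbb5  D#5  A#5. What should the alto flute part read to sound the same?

First find concert pitch: the guitar sounds a perfect octave below written, so Cb4 Eb4 C#5 Gbb5 D#5 A#5 sounds Cb3 Eb3 C#4 Gbb4 D#4 A#4.
Then write for alto flute: it sounds a perfect fourth below written, so the part must be a perfect fourth above concert.
Cb3 → Fb3
Eb3 → Ab3
C#4 → F#4
Gbb4 → Cbb5
D#4 → G#4
A#4 → D#5

Fb3 Ab3 F#4 Cbb5 G#4 D#5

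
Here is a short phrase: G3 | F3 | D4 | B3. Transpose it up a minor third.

A minor third up from G3 gives Bb3.
F3: a third up reaches A, and 3 semitones makes it Ab3.
D4: a third up reaches F, and 3 semitones makes it F4.
A minor third up from B3 gives D4.

Bb3 Ab3 F4 D4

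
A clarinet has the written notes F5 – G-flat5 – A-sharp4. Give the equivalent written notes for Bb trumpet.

E5 F5 G##4

First find concert pitch: the A clarinet sounds a minor third below written, so F5 G-flat5 A-sharp4 sounds D5 Eb5 F##4.
Then write for Bb trumpet: it sounds a major second below written, so the part must be a major second above concert.
D5 → E5
Eb5 → F5
F##4 → G##4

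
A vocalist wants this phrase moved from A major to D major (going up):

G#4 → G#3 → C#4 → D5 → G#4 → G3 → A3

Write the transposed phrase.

From A up to D is a perfect fourth; apply that to each pitch.
G#4 gives C#5
G#3 gives C#4
C#4 gives F#4
D5 gives G5
G#4 gives C#5
G3 gives C4
A3 gives D4

C#5 C#4 F#4 G5 C#5 C4 D4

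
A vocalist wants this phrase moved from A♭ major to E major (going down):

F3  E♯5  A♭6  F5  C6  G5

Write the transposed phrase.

C#3 B##4 E6 C#5 G#5 D#5

From A♭ down to E is a diminished fourth; apply that to each pitch.
F3 gives C#3
E#5 gives B##4
Ab6 gives E6
F5 gives C#5
C6 gives G#5
G5 gives D#5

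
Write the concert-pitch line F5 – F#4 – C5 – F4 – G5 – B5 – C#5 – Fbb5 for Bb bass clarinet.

G6 G#5 D6 G5 A6 C#7 D#6 Gbb6

Written C4 sounds as Bb2 on the Bb bass clarinet, so concert pitches are written a major ninth up.
F5 to G6
F#4 to G#5
C5 to D6
F4 to G5
G5 to A6
B5 to C#7
C#5 to D#6
Fbb5 to Gbb6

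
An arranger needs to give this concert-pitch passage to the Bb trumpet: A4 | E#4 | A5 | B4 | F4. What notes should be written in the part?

B4 F##4 B5 C#5 G4

The Bb trumpet sounds a major second below written, so the written part must be a major second above concert — transpose each note up.
A4 to B4
E#4 to F##4
A5 to B5
B4 to C#5
F4 to G4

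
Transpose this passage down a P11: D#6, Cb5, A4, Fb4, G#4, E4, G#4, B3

D#6: an eleventh down reaches A, and 17 semitones makes it A#4.
Cb5: an eleventh down reaches G, and 17 semitones makes it Gb3.
A perfect eleventh down from A4 gives E3.
Fb4 down a perfect eleventh is Cb3.
G#4: an eleventh down reaches D, and 17 semitones makes it D#3.
E4: an eleventh down reaches B, and 17 semitones makes it B2.
A perfect eleventh down from G#4 gives D#3.
A perfect eleventh down from B3 gives F#2.

A#4 Gb3 E3 Cb3 D#3 B2 D#3 F#2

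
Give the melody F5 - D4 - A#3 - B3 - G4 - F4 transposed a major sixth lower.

F5: a sixth down reaches A, and 9 semitones makes it Ab4.
D4 down a major sixth is F3.
A major sixth down from A#3 gives C#3.
B3: a sixth down reaches D, and 9 semitones makes it D3.
G4: a sixth down reaches B, and 9 semitones makes it Bb3.
F4 down a major sixth is Ab3.

Ab4 F3 C#3 D3 Bb3 Ab3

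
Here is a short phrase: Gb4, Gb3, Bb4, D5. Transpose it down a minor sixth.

Gb4 -> Bb3
Gb3 -> Bb2
Bb4 -> D4
D5 -> F#4

Bb3 Bb2 D4 F#4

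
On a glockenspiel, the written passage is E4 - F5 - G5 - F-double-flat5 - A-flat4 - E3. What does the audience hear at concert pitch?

E6 F7 G7 Fbb7 Ab6 E5

The glockenspiel sounds a perfect fifteenth above written, so transpose each written note up a perfect fifteenth.
E4 -> E6
F5 -> F7
G5 -> G7
Fbb5 -> Fbb7
Ab4 -> Ab6
E3 -> E5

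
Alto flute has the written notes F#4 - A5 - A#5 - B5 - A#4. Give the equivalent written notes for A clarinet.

E4 G5 G#5 A5 G#4

First find concert pitch: the alto flute sounds a perfect fourth below written, so F#4 A5 A#5 B5 A#4 sounds C#4 E5 E#5 F#5 E#4.
Then write for A clarinet: it sounds a minor third below written, so the part must be a minor third above concert.
C#4 → E4
E5 → G5
E#5 → G#5
F#5 → A5
E#4 → G#4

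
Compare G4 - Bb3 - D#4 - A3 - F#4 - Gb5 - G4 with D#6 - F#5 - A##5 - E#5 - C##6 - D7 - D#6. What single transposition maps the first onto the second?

up an augmented twelfth

Take the first pair: G4 → D#6. G to D spans 12 letter names, so the interval is some kind of twelfth.
G4 to D#6 is 20 semitones, which makes it an augmented twelfth; the second version is higher, so the direction is up.
Checking another pair — G4 → D#6 — gives the same interval.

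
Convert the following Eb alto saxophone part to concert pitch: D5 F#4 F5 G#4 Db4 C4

Written C4 on the Eb alto saxophone sounds as Eb3, a major sixth lower; apply that shift to every note.
D5 gives F4
F#4 gives A3
F5 gives Ab4
G#4 gives B3
Db4 gives Fb3
C4 gives Eb3

F4 A3 Ab4 B3 Fb3 Eb3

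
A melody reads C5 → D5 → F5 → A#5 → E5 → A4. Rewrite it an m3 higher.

C5 up a minor third is Eb5.
D5: a third up reaches F, and 3 semitones makes it F5.
A minor third up from F5 gives Ab5.
A#5 up a minor third is C#6.
E5 up a minor third is G5.
A minor third up from A4 gives C5.

Eb5 F5 Ab5 C#6 G5 C5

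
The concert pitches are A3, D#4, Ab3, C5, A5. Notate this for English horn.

E4 A#4 Eb4 G5 E6

Written C4 sounds as F3 on the English horn, so concert pitches are written a perfect fifth up.
A3 gives E4
D#4 gives A#4
Ab3 gives Eb4
C5 gives G5
A5 gives E6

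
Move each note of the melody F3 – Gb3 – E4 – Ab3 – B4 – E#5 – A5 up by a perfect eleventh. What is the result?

Bb4 Cb5 A5 Db5 E6 A#6 D7

F3: an eleventh up reaches B, and 17 semitones makes it Bb4.
Gb3: an eleventh up reaches C, and 17 semitones makes it Cb5.
A perfect eleventh up from E4 gives A5.
Ab3 up a perfect eleventh is Db5.
A perfect eleventh up from B4 gives E6.
E#5: an eleventh up reaches A, and 17 semitones makes it A#6.
A perfect eleventh up from A5 gives D7.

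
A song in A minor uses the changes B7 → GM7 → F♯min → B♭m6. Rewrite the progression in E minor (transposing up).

F#7 DM7 C#min Fm6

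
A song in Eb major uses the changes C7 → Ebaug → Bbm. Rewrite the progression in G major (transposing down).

E7 Gaug Dm

Eb major down to G major is a minor sixth; each chord root moves by that interval while the quality stays the same.
C7: root C down a minor sixth → E, giving E7.
Ebaug: root Eb down a minor sixth → G, giving Gaug.
Bbm: root Bb down a minor sixth → D, giving Dm.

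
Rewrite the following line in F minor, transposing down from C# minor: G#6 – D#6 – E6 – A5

C6 G5 Ab5 Db5

C# minor to F minor down is an augmented fifth, so every note moves down by that interval.
G#6 to C6
D#6 to G5
E6 to Ab5
A5 to Db5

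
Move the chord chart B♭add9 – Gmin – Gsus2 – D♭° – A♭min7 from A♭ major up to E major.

F#add9 D#min D#sus2 A° Emin7

A♭ major up to E major is an augmented fifth; each chord root moves by that interval while the quality stays the same.
B♭add9: root B♭ up an augmented fifth → F#, giving F#add9.
Gmin: root G up an augmented fifth → D#, giving D#min.
Gsus2: root G up an augmented fifth → D#, giving D#sus2.
D♭°: root D♭ up an augmented fifth → A, giving A°.
A♭min7: root A♭ up an augmented fifth → E, giving Emin7.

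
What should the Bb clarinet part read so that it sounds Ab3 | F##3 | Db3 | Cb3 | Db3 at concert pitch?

Bb3 G##3 Eb3 Db3 Eb3

The Bb clarinet sounds a major second below written, so the written part must be a major second above concert — transpose each note up.
Ab3 → Bb3
F##3 → G##3
Db3 → Eb3
Cb3 → Db3
Db3 → Eb3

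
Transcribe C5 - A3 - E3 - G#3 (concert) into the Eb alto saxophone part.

A5 F#4 C#4 E#4

Written C4 sounds as Eb3 on the Eb alto saxophone, so concert pitches are written a major sixth up.
C5 to A5
A3 to F#4
E3 to C#4
G#3 to E#4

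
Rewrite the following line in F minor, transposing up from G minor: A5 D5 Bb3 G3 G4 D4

G6 C6 Ab4 F4 F5 C5

G minor to F minor up is a minor seventh, so every note moves up by that interval.
A5 gives G6
D5 gives C6
Bb3 gives Ab4
G3 gives F4
G4 gives F5
D4 gives C5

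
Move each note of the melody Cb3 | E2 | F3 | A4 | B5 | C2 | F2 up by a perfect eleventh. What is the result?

Fb4 A3 Bb4 D6 E7 F3 Bb3

Cb3 gives Fb4
E2 gives A3
F3 gives Bb4
A4 gives D6
B5 gives E7
C2 gives F3
F2 gives Bb3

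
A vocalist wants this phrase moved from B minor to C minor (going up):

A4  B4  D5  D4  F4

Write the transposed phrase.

Bb4 C5 Eb5 Eb4 Gb4

From B up to C is a minor second; apply that to each pitch.
A4 gives Bb4
B4 gives C5
D5 gives Eb5
D4 gives Eb4
F4 gives Gb4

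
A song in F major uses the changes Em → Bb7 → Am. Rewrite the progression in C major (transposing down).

Bm F7 Em

F major down to C major is a perfect fourth; each chord root moves by that interval while the quality stays the same.
Em: root E down a perfect fourth → B, giving Bm.
Bb7: root Bb down a perfect fourth → F, giving F7.
Am: root A down a perfect fourth → E, giving Em.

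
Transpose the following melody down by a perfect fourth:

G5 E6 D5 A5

D5 B5 A4 E5

G5 to D5
E6 to B5
D5 to A4
A5 to E5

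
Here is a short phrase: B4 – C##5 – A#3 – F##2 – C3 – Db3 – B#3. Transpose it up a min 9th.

C6 D#6 B4 G#3 Db4 Ebb4 C#5

B4: a ninth up reaches C, and 13 semitones makes it C6.
A minor ninth up from C##5 gives D#6.
A minor ninth up from A#3 gives B4.
F##2 up a minor ninth is G#3.
C3 up a minor ninth is Db4.
A minor ninth up from Db3 gives Ebb4.
B#3 up a minor ninth is C#5.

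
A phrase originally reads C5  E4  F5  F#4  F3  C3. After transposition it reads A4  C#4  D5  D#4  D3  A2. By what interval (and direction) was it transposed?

down a minor third

Take the first pair: C5 → A4. C to A spans 3 letter names, so the interval is some kind of third.
A4 to C5 is 3 semitones, which makes it a minor third; the second version is lower, so the direction is down.
Checking another pair — C3 → A2 — gives the same interval.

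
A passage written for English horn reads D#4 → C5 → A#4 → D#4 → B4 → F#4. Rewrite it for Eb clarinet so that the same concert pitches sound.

First find concert pitch: the English horn sounds a perfect fifth below written, so D#4 C5 A#4 D#4 B4 F#4 sounds G#3 F4 D#4 G#3 E4 B3.
Then write for Eb clarinet: it sounds a minor third above written, so the part must be a minor third below concert.
G#3 → E#3
F4 → D4
D#4 → B#3
G#3 → E#3
E4 → C#4
B3 → G#3

E#3 D4 B#3 E#3 C#4 G#3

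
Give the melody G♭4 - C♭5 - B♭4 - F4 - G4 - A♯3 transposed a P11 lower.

Db3 Gb3 F3 C3 D3 E#2

Gb4: an eleventh down reaches D, and 17 semitones makes it Db3.
Cb5: an eleventh down reaches G, and 17 semitones makes it Gb3.
Bb4 down a perfect eleventh is F3.
F4: an eleventh down reaches C, and 17 semitones makes it C3.
A perfect eleventh down from G4 gives D3.
A perfect eleventh down from A#3 gives E#2.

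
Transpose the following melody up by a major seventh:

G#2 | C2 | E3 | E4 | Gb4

F##3 B2 D#4 D#5 F5

G#2 to F##3
C2 to B2
E3 to D#4
E4 to D#5
Gb4 to F5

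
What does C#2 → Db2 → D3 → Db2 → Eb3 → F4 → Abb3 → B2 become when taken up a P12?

G#3 Ab3 A4 Ab3 Bb4 C6 Ebb5 F#4

C#2 up a perfect twelfth is G#3.
Db2: a twelfth up reaches A, and 19 semitones makes it Ab3.
D3 up a perfect twelfth is A4.
Db2: a twelfth up reaches A, and 19 semitones makes it Ab3.
Eb3 up a perfect twelfth is Bb4.
F4: a twelfth up reaches C, and 19 semitones makes it C6.
Abb3 up a perfect twelfth is Ebb5.
B2 up a perfect twelfth is F#4.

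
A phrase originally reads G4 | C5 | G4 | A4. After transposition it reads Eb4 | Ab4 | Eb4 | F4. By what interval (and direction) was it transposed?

down a major third

From G4 to Eb4 is 3 letter names — a third of some quality.
Eb4 to G4 is 4 semitones, which makes it a major third; the second version is lower, so the direction is down.
Checking another pair — A4 → F4 — gives the same interval.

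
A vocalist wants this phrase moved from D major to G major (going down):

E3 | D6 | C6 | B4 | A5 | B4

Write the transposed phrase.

A2 G5 F5 E4 D5 E4

D major to G major down is a perfect fifth, so every note moves down by that interval.
E3 -> A2
D6 -> G5
C6 -> F5
B4 -> E4
A5 -> D5
B4 -> E4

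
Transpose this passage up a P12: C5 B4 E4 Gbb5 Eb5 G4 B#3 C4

G6 F#6 B5 Dbb7 Bb6 D6 F##5 G5

C5 gives G6
B4 gives F#6
E4 gives B5
Gbb5 gives Dbb7
Eb5 gives Bb6
G4 gives D6
B#3 gives F##5
C4 gives G5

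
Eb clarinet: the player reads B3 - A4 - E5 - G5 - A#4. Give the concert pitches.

D4 C5 G5 Bb5 C#5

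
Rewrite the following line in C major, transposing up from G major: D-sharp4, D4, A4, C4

G#4 G4 D5 F4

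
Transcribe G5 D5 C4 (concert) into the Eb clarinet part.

E5 B4 A3

The Eb clarinet sounds a minor third above written, so the written part must be a minor third below concert — transpose each note down.
G5 → E5
D5 → B4
C4 → A3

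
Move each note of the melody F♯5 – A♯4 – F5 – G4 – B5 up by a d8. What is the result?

F#5: an octave up reaches F, and 11 semitones makes it F6.
A#4: an octave up reaches A, and 11 semitones makes it A5.
F5: an octave up reaches F, and 11 semitones makes it Fb6.
A diminished octave up from G4 gives Gb5.
B5 up a diminished octave is Bb6.

F6 A5 Fb6 Gb5 Bb6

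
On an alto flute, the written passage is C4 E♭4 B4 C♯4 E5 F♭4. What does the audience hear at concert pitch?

G3 Bb3 F#4 G#3 B4 Cb4

Written C4 on the alto flute sounds as G3, a perfect fourth lower; apply that shift to every note.
C4 becomes G3
Eb4 becomes Bb3
B4 becomes F#4
C#4 becomes G#3
E5 becomes B4
Fb4 becomes Cb4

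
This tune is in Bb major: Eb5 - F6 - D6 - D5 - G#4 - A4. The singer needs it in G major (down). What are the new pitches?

From Bb down to G is a minor third; apply that to each pitch.
Eb5 → C5
F6 → D6
D6 → B5
D5 → B4
G#4 → E#4
A4 → F#4

C5 D6 B5 B4 E#4 F#4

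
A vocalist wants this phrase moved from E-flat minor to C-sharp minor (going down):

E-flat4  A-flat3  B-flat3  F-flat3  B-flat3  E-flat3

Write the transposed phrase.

C#4 F#3 G#3 D3 G#3 C#3

E-flat minor to C-sharp minor down is a diminished third, so every note moves down by that interval.
Eb4 becomes C#4
Ab3 becomes F#3
Bb3 becomes G#3
Fb3 becomes D3
Bb3 becomes G#3
Eb3 becomes C#3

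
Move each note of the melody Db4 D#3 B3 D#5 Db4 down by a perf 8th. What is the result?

Db3 D#2 B2 D#4 Db3

Db4 down a perfect octave is Db3.
D#3: an octave down reaches D, and 12 semitones makes it D#2.
B3 down a perfect octave is B2.
A perfect octave down from D#5 gives D#4.
Db4 down a perfect octave is Db3.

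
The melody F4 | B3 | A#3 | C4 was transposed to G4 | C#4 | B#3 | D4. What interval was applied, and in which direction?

up a major second

From F4 to G4 is 2 letter names — a second of some quality.
F4 to G4 is 2 semitones, which makes it a major second; the second version is higher, so the direction is up.
Checking another pair — C4 → D4 — gives the same interval.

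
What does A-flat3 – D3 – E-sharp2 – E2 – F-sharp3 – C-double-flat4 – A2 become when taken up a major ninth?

Ab3 -> Bb4
D3 -> E4
E#2 -> F##3
E2 -> F#3
F#3 -> G#4
Cbb4 -> Dbb5
A2 -> B3

Bb4 E4 F##3 F#3 G#4 Dbb5 B3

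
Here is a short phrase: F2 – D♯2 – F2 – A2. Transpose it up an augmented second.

G#2 E##2 G#2 B#2

An augmented second up from F2 gives G#2.
An augmented second up from D#2 gives E##2.
F2: a second up reaches G, and 3 semitones makes it G#2.
A2: a second up reaches B, and 3 semitones makes it B#2.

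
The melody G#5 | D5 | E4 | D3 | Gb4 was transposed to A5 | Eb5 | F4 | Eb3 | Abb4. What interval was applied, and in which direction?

Take the first pair: G#5 → A5. G to A spans 2 letter names, so the interval is some kind of second.
G#5 to A5 is 1 semitone, which makes it a minor second; the second version is higher, so the direction is up.
Checking another pair — Gb4 → Abb4 — gives the same interval.

up a minor second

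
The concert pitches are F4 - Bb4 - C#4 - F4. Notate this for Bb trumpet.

The Bb trumpet sounds a major second below written, so the written part must be a major second above concert — transpose each note up.
F4 becomes G4
Bb4 becomes C5
C#4 becomes D#4
F4 becomes G4

G4 C5 D#4 G4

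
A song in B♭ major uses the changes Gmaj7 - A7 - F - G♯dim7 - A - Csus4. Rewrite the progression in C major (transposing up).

B♭ major up to C major is a major second; each chord root moves by that interval while the quality stays the same.
Gmaj7: root G up a major second → A, giving Amaj7.
A7: root A up a major second → B, giving B7.
F: root F up a major second → G, giving G.
G♯dim7: root G♯ up a major second → A#, giving A#dim7.
A: root A up a major second → B, giving B.
Csus4: root C up a major second → D, giving Dsus4.

Amaj7 B7 G A#dim7 B Dsus4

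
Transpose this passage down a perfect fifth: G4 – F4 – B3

C4 Bb3 E3

A perfect fifth down from G4 gives C4.
A perfect fifth down from F4 gives Bb3.
A perfect fifth down from B3 gives E3.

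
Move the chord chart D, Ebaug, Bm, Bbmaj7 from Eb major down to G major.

F# Gaug D#m Dmaj7

Eb major down to G major is a minor sixth; each chord root moves by that interval while the quality stays the same.
D: root D down a minor sixth → F#, giving F#.
Ebaug: root Eb down a minor sixth → G, giving Gaug.
Bm: root B down a minor sixth → D#, giving D#m.
Bbmaj7: root Bb down a minor sixth → D, giving Dmaj7.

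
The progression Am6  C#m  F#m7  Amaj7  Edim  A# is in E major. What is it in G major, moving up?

Cm6 Em Am7 Cmaj7 Gdim C#

E major up to G major is a minor third; each chord root moves by that interval while the quality stays the same.
Am6: root A up a minor third → C, giving Cm6.
C#m: root C# up a minor third → E, giving Em.
F#m7: root F# up a minor third → A, giving Am7.
Amaj7: root A up a minor third → C, giving Cmaj7.
Edim: root E up a minor third → G, giving Gdim.
A#: root A# up a minor third → C#, giving C#.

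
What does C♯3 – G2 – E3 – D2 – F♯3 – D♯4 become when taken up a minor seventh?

B3 F3 D4 C3 E4 C#5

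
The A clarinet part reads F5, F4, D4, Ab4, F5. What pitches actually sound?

D5 D4 B3 F4 D5

Written C4 on the A clarinet sounds as A3, a minor third lower; apply that shift to every note.
F5 -> D5
F4 -> D4
D4 -> B3
Ab4 -> F4
F5 -> D5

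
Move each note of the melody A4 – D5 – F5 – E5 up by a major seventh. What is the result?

G#5 C#6 E6 D#6

A4 to G#5
D5 to C#6
F5 to E6
E5 to D#6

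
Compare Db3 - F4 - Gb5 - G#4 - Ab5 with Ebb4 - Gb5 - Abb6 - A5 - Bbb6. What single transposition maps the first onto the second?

up a minor ninth

Take the first pair: Db3 → Ebb4. D to E spans 9 letter names, so the interval is some kind of ninth.
Db3 to Ebb4 is 13 semitones, which makes it a minor ninth; the second version is higher, so the direction is up.
Checking another pair — Ab5 → Bbb6 — gives the same interval.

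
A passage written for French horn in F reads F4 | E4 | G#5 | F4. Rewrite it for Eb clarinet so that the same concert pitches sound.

G3 F#3 A#4 G3

First find concert pitch: the French horn in F sounds a perfect fifth below written, so F4 E4 G#5 F4 sounds Bb3 A3 C#5 Bb3.
Then write for Eb clarinet: it sounds a minor third above written, so the part must be a minor third below concert.
Bb3 → G3
A3 → F#3
C#5 → A#4
Bb3 → G3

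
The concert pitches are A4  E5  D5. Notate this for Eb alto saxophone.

F#5 C#6 B5

The Eb alto saxophone sounds a major sixth below written, so the written part must be a major sixth above concert — transpose each note up.
A4 → F#5
E5 → C#6
D5 → B5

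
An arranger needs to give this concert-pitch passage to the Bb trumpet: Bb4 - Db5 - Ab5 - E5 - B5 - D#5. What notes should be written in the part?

The Bb trumpet sounds a major second below written, so the written part must be a major second above concert — transpose each note up.
Bb4 to C5
Db5 to Eb5
Ab5 to Bb5
E5 to F#5
B5 to C#6
D#5 to E#5

C5 Eb5 Bb5 F#5 C#6 E#5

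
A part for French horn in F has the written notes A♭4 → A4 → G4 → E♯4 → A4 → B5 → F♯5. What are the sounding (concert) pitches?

Db4 D4 C4 A#3 D4 E5 B4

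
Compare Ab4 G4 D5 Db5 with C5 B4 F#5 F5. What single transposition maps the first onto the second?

up a major third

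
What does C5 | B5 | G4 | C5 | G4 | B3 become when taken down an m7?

D4 C#5 A3 D4 A3 C#3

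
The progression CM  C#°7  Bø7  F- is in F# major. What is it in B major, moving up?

FM F#°7 Eø7 Bb-

F# major up to B major is a perfect fourth; each chord root moves by that interval while the quality stays the same.
CM: root C up a perfect fourth → F, giving FM.
C#°7: root C# up a perfect fourth → F#, giving F#°7.
Bø7: root B up a perfect fourth → E, giving Eø7.
F-: root F up a perfect fourth → Bb, giving Bb-.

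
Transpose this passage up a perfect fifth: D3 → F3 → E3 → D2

D3 -> A3
F3 -> C4
E3 -> B3
D2 -> A2

A3 C4 B3 A2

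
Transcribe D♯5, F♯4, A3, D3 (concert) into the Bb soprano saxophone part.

The Bb soprano saxophone sounds a major second below written, so the written part must be a major second above concert — transpose each note up.
D#5 -> E#5
F#4 -> G#4
A3 -> B3
D3 -> E3

E#5 G#4 B3 E3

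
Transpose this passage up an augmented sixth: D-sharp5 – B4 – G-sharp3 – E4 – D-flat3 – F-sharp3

D#5 gives B##5
B4 gives G##5
G#3 gives E##4
E4 gives C##5
Db3 gives B3
F#3 gives D##4

B##5 G##5 E##4 C##5 B3 D##4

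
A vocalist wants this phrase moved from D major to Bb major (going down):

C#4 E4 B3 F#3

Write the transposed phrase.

A3 C4 G3 D3

From D down to Bb is a major third; apply that to each pitch.
C#4 → A3
E4 → C4
B3 → G3
F#3 → D3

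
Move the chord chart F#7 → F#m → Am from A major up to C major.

A7 Am Cm

A major up to C major is a minor third; each chord root moves by that interval while the quality stays the same.
F#7: root F# up a minor third → A, giving A7.
F#m: root F# up a minor third → A, giving Am.
Am: root A up a minor third → C, giving Cm.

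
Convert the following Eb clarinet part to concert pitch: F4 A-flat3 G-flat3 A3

Ab4 Cb4 Bbb3 C4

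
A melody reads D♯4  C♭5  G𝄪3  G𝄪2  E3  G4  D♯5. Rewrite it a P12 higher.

A#5 Gb6 D##5 D##4 B4 D6 A#6

D#4 -> A#5
Cb5 -> Gb6
G##3 -> D##5
G##2 -> D##4
E3 -> B4
G4 -> D6
D#5 -> A#6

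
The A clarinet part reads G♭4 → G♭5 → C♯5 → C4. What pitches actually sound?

Eb4 Eb5 A#4 A3

Written C4 on the A clarinet sounds as A3, a minor third lower; apply that shift to every note.
Gb4 -> Eb4
Gb5 -> Eb5
C#5 -> A#4
C4 -> A3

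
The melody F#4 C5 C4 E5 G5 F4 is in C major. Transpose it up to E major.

A#4 E5 E4 G#5 B5 A4

From C up to E is a major third; apply that to each pitch.
F#4 → A#4
C5 → E5
C4 → E4
E5 → G#5
G5 → B5
F4 → A4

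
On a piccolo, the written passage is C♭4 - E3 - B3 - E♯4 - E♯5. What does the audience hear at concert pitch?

Cb5 E4 B4 E#5 E#6

The piccolo sounds a perfect octave above written, so transpose each written note up a perfect octave.
Cb4 -> Cb5
E3 -> E4
B3 -> B4
E#4 -> E#5
E#5 -> E#6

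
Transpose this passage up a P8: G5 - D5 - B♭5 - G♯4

G6 D6 Bb6 G#5

G5 gives G6
D5 gives D6
Bb5 gives Bb6
G#4 gives G#5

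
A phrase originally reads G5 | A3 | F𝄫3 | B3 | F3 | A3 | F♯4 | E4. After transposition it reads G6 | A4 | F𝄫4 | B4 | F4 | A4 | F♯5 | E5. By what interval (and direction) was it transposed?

up a perfect octave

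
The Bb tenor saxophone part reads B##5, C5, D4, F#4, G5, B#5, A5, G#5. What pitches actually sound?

A##4 Bb3 C3 E3 F4 A#4 G4 F#4

The Bb tenor saxophone sounds a major ninth below written, so transpose each written note down a major ninth.
B##5 -> A##4
C5 -> Bb3
D4 -> C3
F#4 -> E3
G5 -> F4
B#5 -> A#4
A5 -> G4
G#5 -> F#4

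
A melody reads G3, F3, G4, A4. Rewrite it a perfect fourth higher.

C4 Bb3 C5 D5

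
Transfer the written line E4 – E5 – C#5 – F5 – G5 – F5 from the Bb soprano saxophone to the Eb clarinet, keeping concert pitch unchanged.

B3 B4 G#4 C5 D5 C5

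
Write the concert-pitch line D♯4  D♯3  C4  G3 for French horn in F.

A#4 A#3 G4 D4

The French horn in F sounds a perfect fifth below written, so the written part must be a perfect fifth above concert — transpose each note up.
D#4 becomes A#4
D#3 becomes A#3
C4 becomes G4
G3 becomes D4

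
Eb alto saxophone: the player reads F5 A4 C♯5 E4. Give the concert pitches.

Ab4 C4 E4 G3

Written C4 on the Eb alto saxophone sounds as Eb3, a major sixth lower; apply that shift to every note.
F5 becomes Ab4
A4 becomes C4
C#5 becomes E4
E4 becomes G3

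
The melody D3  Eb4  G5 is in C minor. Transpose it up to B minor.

From C up to B is a major seventh; apply that to each pitch.
D3 -> C#4
Eb4 -> D5
G5 -> F#6

C#4 D5 F#6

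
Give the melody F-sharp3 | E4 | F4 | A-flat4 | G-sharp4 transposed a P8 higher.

F#3: an octave up reaches F, and 12 semitones makes it F#4.
E4 up a perfect octave is E5.
F4: an octave up reaches F, and 12 semitones makes it F5.
Ab4: an octave up reaches A, and 12 semitones makes it Ab5.
G#4 up a perfect octave is G#5.

F#4 E5 F5 Ab5 G#5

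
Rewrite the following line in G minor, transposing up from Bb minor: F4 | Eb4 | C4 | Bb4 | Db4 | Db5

Bb minor to G minor up is a major sixth, so every note moves up by that interval.
F4 gives D5
Eb4 gives C5
C4 gives A4
Bb4 gives G5
Db4 gives Bb4
Db5 gives Bb5

D5 C5 A4 G5 Bb4 Bb5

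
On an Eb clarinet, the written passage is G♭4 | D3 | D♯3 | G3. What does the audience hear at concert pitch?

Bbb4 F3 F#3 Bb3

Written C4 on the Eb clarinet sounds as Eb4, a minor third higher; apply that shift to every note.
Gb4 -> Bbb4
D3 -> F3
D#3 -> F#3
G3 -> Bb3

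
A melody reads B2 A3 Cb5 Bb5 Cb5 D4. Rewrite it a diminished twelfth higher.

F4 Eb5 Gbb6 Fb7 Gbb6 Ab5

A diminished twelfth up from B2 gives F4.
A3: a twelfth up reaches E, and 18 semitones makes it Eb5.
A diminished twelfth up from Cb5 gives Gbb6.
Bb5 up a diminished twelfth is Fb7.
Cb5: a twelfth up reaches G, and 18 semitones makes it Gbb6.
D4 up a diminished twelfth is Ab5.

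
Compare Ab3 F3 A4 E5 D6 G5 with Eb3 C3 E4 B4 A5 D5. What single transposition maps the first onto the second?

Take the first pair: Ab3 → Eb3. A to E spans 4 letter names, so the interval is some kind of fourth.
Eb3 to Ab3 is 5 semitones, which makes it a perfect fourth; the second version is lower, so the direction is down.
Checking another pair — G5 → D5 — gives the same interval.

down a perfect fourth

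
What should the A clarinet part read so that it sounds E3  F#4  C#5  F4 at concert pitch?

G3 A4 E5 Ab4

The A clarinet sounds a minor third below written, so the written part must be a minor third above concert — transpose each note up.
E3 becomes G3
F#4 becomes A4
C#5 becomes E5
F4 becomes Ab4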